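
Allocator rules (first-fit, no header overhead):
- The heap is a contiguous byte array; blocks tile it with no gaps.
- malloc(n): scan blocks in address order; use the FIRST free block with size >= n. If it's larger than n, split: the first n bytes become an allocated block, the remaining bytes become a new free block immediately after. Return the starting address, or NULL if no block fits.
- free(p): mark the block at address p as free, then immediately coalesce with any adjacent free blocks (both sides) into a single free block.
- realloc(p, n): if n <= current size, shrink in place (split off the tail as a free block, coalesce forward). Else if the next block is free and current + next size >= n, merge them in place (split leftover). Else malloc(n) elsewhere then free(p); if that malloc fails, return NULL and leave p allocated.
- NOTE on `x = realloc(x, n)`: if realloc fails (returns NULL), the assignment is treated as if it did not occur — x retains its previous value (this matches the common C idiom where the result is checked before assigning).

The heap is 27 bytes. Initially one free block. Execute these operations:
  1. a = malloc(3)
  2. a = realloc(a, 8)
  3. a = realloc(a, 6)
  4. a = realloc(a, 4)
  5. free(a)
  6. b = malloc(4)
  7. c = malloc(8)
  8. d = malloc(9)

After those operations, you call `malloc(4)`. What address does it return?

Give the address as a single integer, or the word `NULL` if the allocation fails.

Op 1: a = malloc(3) -> a = 0; heap: [0-2 ALLOC][3-26 FREE]
Op 2: a = realloc(a, 8) -> a = 0; heap: [0-7 ALLOC][8-26 FREE]
Op 3: a = realloc(a, 6) -> a = 0; heap: [0-5 ALLOC][6-26 FREE]
Op 4: a = realloc(a, 4) -> a = 0; heap: [0-3 ALLOC][4-26 FREE]
Op 5: free(a) -> (freed a); heap: [0-26 FREE]
Op 6: b = malloc(4) -> b = 0; heap: [0-3 ALLOC][4-26 FREE]
Op 7: c = malloc(8) -> c = 4; heap: [0-3 ALLOC][4-11 ALLOC][12-26 FREE]
Op 8: d = malloc(9) -> d = 12; heap: [0-3 ALLOC][4-11 ALLOC][12-20 ALLOC][21-26 FREE]
malloc(4): first-fit scan over [0-3 ALLOC][4-11 ALLOC][12-20 ALLOC][21-26 FREE] -> 21

Answer: 21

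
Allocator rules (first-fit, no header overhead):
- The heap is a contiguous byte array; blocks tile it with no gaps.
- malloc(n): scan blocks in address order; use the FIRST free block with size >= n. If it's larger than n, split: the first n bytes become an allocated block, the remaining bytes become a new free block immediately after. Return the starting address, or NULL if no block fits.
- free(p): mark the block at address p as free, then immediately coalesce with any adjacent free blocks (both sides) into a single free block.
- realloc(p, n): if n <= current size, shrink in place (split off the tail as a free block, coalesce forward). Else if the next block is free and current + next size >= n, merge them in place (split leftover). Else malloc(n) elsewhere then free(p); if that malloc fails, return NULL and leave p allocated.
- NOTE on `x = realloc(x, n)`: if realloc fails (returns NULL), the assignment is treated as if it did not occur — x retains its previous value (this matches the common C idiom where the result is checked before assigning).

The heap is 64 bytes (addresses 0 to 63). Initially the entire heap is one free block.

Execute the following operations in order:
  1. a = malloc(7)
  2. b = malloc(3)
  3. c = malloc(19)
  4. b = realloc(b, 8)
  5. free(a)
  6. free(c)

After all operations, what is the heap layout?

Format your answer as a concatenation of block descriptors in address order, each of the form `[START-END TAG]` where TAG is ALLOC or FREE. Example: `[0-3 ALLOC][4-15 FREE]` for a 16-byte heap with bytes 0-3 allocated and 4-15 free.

Answer: [0-28 FREE][29-36 ALLOC][37-63 FREE]

Derivation:
Op 1: a = malloc(7) -> a = 0; heap: [0-6 ALLOC][7-63 FREE]
Op 2: b = malloc(3) -> b = 7; heap: [0-6 ALLOC][7-9 ALLOC][10-63 FREE]
Op 3: c = malloc(19) -> c = 10; heap: [0-6 ALLOC][7-9 ALLOC][10-28 ALLOC][29-63 FREE]
Op 4: b = realloc(b, 8) -> b = 29; heap: [0-6 ALLOC][7-9 FREE][10-28 ALLOC][29-36 ALLOC][37-63 FREE]
Op 5: free(a) -> (freed a); heap: [0-9 FREE][10-28 ALLOC][29-36 ALLOC][37-63 FREE]
Op 6: free(c) -> (freed c); heap: [0-28 FREE][29-36 ALLOC][37-63 FREE]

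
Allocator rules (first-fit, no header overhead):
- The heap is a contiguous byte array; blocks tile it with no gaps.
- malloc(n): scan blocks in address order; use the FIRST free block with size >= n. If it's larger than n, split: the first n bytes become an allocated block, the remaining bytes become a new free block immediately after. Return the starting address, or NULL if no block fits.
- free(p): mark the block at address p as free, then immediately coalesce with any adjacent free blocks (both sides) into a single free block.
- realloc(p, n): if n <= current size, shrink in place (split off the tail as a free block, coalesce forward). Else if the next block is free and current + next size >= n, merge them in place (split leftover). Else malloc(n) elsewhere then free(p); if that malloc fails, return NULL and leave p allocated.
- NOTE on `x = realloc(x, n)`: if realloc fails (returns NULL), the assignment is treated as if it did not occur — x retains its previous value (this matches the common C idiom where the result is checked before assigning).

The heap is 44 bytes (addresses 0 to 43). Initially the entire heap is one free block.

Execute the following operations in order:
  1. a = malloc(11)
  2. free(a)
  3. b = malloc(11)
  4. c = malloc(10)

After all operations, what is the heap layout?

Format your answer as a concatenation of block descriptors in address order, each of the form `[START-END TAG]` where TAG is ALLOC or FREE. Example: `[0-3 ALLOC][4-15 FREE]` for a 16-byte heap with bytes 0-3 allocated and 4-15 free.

Answer: [0-10 ALLOC][11-20 ALLOC][21-43 FREE]

Derivation:
Op 1: a = malloc(11) -> a = 0; heap: [0-10 ALLOC][11-43 FREE]
Op 2: free(a) -> (freed a); heap: [0-43 FREE]
Op 3: b = malloc(11) -> b = 0; heap: [0-10 ALLOC][11-43 FREE]
Op 4: c = malloc(10) -> c = 11; heap: [0-10 ALLOC][11-20 ALLOC][21-43 FREE]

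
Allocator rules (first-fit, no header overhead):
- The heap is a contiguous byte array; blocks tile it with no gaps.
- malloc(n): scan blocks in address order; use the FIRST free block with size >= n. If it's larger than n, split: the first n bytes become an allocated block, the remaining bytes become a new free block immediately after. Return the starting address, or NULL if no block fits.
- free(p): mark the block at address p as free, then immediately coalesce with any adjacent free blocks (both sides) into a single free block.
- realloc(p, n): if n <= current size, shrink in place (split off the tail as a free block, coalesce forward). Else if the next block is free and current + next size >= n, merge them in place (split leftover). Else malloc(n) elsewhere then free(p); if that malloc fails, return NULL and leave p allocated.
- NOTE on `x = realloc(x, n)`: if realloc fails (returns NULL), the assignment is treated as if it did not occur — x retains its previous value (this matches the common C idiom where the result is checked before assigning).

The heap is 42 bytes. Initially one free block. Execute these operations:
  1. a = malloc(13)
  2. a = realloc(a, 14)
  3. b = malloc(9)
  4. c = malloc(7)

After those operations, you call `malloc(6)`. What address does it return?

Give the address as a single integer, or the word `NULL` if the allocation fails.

Op 1: a = malloc(13) -> a = 0; heap: [0-12 ALLOC][13-41 FREE]
Op 2: a = realloc(a, 14) -> a = 0; heap: [0-13 ALLOC][14-41 FREE]
Op 3: b = malloc(9) -> b = 14; heap: [0-13 ALLOC][14-22 ALLOC][23-41 FREE]
Op 4: c = malloc(7) -> c = 23; heap: [0-13 ALLOC][14-22 ALLOC][23-29 ALLOC][30-41 FREE]
malloc(6): first-fit scan over [0-13 ALLOC][14-22 ALLOC][23-29 ALLOC][30-41 FREE] -> 30

Answer: 30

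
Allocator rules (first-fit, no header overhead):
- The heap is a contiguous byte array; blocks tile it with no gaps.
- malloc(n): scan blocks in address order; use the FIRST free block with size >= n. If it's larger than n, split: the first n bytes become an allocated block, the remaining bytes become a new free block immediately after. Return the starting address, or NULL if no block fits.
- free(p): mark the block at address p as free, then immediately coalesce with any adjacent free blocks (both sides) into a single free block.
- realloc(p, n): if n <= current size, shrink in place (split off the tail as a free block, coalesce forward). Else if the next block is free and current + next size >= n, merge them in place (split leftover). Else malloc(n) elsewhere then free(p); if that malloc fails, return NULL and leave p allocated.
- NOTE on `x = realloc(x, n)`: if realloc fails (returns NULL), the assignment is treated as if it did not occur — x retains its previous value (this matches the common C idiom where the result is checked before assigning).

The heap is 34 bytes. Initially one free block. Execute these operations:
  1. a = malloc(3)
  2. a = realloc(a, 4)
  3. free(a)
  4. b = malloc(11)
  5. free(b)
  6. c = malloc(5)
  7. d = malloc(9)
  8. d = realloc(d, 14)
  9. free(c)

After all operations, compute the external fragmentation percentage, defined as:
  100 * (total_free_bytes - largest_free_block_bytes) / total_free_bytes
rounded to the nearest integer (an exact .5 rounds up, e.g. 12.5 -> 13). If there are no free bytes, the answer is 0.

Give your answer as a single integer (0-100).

Answer: 25

Derivation:
Op 1: a = malloc(3) -> a = 0; heap: [0-2 ALLOC][3-33 FREE]
Op 2: a = realloc(a, 4) -> a = 0; heap: [0-3 ALLOC][4-33 FREE]
Op 3: free(a) -> (freed a); heap: [0-33 FREE]
Op 4: b = malloc(11) -> b = 0; heap: [0-10 ALLOC][11-33 FREE]
Op 5: free(b) -> (freed b); heap: [0-33 FREE]
Op 6: c = malloc(5) -> c = 0; heap: [0-4 ALLOC][5-33 FREE]
Op 7: d = malloc(9) -> d = 5; heap: [0-4 ALLOC][5-13 ALLOC][14-33 FREE]
Op 8: d = realloc(d, 14) -> d = 5; heap: [0-4 ALLOC][5-18 ALLOC][19-33 FREE]
Op 9: free(c) -> (freed c); heap: [0-4 FREE][5-18 ALLOC][19-33 FREE]
Free blocks: [5 15] total_free=20 largest=15 -> 100*(20-15)/20 = 500/20 = 25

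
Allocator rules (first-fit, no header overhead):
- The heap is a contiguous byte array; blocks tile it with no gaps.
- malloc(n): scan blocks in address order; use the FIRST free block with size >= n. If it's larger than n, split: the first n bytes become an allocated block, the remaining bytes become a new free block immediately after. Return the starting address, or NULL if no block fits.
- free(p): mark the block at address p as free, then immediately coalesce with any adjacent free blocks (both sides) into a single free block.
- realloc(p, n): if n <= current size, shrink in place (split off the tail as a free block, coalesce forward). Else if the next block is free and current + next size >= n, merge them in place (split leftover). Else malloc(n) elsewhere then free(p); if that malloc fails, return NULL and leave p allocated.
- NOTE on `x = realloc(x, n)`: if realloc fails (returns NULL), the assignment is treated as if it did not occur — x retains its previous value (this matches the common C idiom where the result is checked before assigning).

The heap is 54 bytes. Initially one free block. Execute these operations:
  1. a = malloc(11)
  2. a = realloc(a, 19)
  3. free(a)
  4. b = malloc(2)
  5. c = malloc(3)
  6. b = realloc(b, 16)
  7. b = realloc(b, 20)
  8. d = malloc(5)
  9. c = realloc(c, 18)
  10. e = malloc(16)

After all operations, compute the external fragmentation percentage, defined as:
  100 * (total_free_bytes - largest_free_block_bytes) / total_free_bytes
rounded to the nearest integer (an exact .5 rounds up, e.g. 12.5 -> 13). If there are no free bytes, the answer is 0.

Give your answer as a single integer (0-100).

Op 1: a = malloc(11) -> a = 0; heap: [0-10 ALLOC][11-53 FREE]
Op 2: a = realloc(a, 19) -> a = 0; heap: [0-18 ALLOC][19-53 FREE]
Op 3: free(a) -> (freed a); heap: [0-53 FREE]
Op 4: b = malloc(2) -> b = 0; heap: [0-1 ALLOC][2-53 FREE]
Op 5: c = malloc(3) -> c = 2; heap: [0-1 ALLOC][2-4 ALLOC][5-53 FREE]
Op 6: b = realloc(b, 16) -> b = 5; heap: [0-1 FREE][2-4 ALLOC][5-20 ALLOC][21-53 FREE]
Op 7: b = realloc(b, 20) -> b = 5; heap: [0-1 FREE][2-4 ALLOC][5-24 ALLOC][25-53 FREE]
Op 8: d = malloc(5) -> d = 25; heap: [0-1 FREE][2-4 ALLOC][5-24 ALLOC][25-29 ALLOC][30-53 FREE]
Op 9: c = realloc(c, 18) -> c = 30; heap: [0-4 FREE][5-24 ALLOC][25-29 ALLOC][30-47 ALLOC][48-53 FREE]
Op 10: e = malloc(16) -> e = NULL; heap: [0-4 FREE][5-24 ALLOC][25-29 ALLOC][30-47 ALLOC][48-53 FREE]
Free blocks: [5 6] total_free=11 largest=6 -> 100*(11-6)/11 = 500/11 ≈ 45.455 -> rounds to 45

Answer: 45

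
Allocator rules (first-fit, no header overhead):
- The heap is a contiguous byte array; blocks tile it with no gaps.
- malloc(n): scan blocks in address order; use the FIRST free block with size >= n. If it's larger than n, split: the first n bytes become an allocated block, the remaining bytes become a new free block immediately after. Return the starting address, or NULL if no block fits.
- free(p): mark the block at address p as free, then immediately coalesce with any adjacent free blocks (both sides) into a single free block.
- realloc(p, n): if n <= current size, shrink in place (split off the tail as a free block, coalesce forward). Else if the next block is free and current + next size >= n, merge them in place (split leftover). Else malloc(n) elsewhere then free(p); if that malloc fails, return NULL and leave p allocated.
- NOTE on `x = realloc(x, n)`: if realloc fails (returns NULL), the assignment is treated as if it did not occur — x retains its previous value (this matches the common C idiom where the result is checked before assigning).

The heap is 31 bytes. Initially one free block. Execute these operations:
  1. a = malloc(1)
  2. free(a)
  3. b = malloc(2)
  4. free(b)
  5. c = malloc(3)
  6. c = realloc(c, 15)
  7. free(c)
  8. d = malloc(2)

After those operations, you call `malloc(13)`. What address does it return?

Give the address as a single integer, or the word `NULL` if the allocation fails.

Answer: 2

Derivation:
Op 1: a = malloc(1) -> a = 0; heap: [0-0 ALLOC][1-30 FREE]
Op 2: free(a) -> (freed a); heap: [0-30 FREE]
Op 3: b = malloc(2) -> b = 0; heap: [0-1 ALLOC][2-30 FREE]
Op 4: free(b) -> (freed b); heap: [0-30 FREE]
Op 5: c = malloc(3) -> c = 0; heap: [0-2 ALLOC][3-30 FREE]
Op 6: c = realloc(c, 15) -> c = 0; heap: [0-14 ALLOC][15-30 FREE]
Op 7: free(c) -> (freed c); heap: [0-30 FREE]
Op 8: d = malloc(2) -> d = 0; heap: [0-1 ALLOC][2-30 FREE]
malloc(13): first-fit scan over [0-1 ALLOC][2-30 FREE] -> 2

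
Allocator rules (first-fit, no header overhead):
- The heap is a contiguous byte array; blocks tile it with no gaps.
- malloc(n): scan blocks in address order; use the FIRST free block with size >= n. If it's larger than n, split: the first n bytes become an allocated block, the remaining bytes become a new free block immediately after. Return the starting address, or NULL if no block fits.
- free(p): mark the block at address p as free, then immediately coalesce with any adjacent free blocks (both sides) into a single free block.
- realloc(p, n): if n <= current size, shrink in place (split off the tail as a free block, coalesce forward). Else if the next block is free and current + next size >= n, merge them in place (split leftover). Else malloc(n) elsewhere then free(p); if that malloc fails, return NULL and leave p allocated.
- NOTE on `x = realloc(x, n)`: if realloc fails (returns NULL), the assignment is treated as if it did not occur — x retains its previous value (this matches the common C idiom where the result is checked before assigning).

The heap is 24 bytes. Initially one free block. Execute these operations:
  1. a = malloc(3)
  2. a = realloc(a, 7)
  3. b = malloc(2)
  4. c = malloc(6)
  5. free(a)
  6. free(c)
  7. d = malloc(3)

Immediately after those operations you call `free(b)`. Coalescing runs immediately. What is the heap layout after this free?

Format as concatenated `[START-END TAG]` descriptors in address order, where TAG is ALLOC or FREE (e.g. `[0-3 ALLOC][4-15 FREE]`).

Op 1: a = malloc(3) -> a = 0; heap: [0-2 ALLOC][3-23 FREE]
Op 2: a = realloc(a, 7) -> a = 0; heap: [0-6 ALLOC][7-23 FREE]
Op 3: b = malloc(2) -> b = 7; heap: [0-6 ALLOC][7-8 ALLOC][9-23 FREE]
Op 4: c = malloc(6) -> c = 9; heap: [0-6 ALLOC][7-8 ALLOC][9-14 ALLOC][15-23 FREE]
Op 5: free(a) -> (freed a); heap: [0-6 FREE][7-8 ALLOC][9-14 ALLOC][15-23 FREE]
Op 6: free(c) -> (freed c); heap: [0-6 FREE][7-8 ALLOC][9-23 FREE]
Op 7: d = malloc(3) -> d = 0; heap: [0-2 ALLOC][3-6 FREE][7-8 ALLOC][9-23 FREE]
free(b): b = 7 -> block [7-8 ALLOC]; mark free, coalesce with adjacent free neighbors -> [0-2 ALLOC][3-23 FREE]

Answer: [0-2 ALLOC][3-23 FREE]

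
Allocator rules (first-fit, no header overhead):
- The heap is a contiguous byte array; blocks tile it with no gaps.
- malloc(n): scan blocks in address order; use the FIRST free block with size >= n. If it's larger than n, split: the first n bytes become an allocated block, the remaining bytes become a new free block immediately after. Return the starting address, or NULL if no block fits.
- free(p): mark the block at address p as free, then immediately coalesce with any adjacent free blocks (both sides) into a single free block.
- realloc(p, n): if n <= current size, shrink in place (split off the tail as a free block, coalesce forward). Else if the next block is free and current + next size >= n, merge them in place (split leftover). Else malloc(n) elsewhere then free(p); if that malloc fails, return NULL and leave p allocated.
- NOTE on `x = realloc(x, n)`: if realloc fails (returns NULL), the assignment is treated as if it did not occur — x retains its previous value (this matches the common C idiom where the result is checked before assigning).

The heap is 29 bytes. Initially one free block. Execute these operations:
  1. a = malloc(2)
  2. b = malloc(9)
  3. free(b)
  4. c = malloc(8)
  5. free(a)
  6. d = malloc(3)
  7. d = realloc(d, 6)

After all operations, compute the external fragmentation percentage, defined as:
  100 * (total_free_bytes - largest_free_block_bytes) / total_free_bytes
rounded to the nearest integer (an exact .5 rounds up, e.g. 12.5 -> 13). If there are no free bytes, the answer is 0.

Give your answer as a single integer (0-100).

Op 1: a = malloc(2) -> a = 0; heap: [0-1 ALLOC][2-28 FREE]
Op 2: b = malloc(9) -> b = 2; heap: [0-1 ALLOC][2-10 ALLOC][11-28 FREE]
Op 3: free(b) -> (freed b); heap: [0-1 ALLOC][2-28 FREE]
Op 4: c = malloc(8) -> c = 2; heap: [0-1 ALLOC][2-9 ALLOC][10-28 FREE]
Op 5: free(a) -> (freed a); heap: [0-1 FREE][2-9 ALLOC][10-28 FREE]
Op 6: d = malloc(3) -> d = 10; heap: [0-1 FREE][2-9 ALLOC][10-12 ALLOC][13-28 FREE]
Op 7: d = realloc(d, 6) -> d = 10; heap: [0-1 FREE][2-9 ALLOC][10-15 ALLOC][16-28 FREE]
Free blocks: [2 13] total_free=15 largest=13 -> 100*(15-13)/15 = 200/15 ≈ 13.333 -> rounds to 13

Answer: 13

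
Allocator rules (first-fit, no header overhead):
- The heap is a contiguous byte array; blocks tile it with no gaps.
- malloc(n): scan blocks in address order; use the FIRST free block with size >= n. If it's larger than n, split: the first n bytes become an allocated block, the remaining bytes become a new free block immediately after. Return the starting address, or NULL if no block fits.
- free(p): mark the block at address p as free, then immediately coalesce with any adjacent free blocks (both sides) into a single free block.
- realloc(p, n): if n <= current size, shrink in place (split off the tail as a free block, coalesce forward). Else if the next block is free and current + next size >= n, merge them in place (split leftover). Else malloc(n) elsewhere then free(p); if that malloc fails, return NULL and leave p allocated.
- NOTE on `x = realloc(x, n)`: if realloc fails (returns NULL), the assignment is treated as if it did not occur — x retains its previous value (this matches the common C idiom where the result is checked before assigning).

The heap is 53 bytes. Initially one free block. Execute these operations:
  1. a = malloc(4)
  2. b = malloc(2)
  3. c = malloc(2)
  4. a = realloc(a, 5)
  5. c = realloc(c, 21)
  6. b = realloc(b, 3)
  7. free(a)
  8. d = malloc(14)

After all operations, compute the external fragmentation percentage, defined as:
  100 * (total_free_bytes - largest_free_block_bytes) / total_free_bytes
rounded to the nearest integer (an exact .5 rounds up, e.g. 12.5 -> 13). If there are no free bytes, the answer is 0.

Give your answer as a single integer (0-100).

Answer: 60

Derivation:
Op 1: a = malloc(4) -> a = 0; heap: [0-3 ALLOC][4-52 FREE]
Op 2: b = malloc(2) -> b = 4; heap: [0-3 ALLOC][4-5 ALLOC][6-52 FREE]
Op 3: c = malloc(2) -> c = 6; heap: [0-3 ALLOC][4-5 ALLOC][6-7 ALLOC][8-52 FREE]
Op 4: a = realloc(a, 5) -> a = 8; heap: [0-3 FREE][4-5 ALLOC][6-7 ALLOC][8-12 ALLOC][13-52 FREE]
Op 5: c = realloc(c, 21) -> c = 13; heap: [0-3 FREE][4-5 ALLOC][6-7 FREE][8-12 ALLOC][13-33 ALLOC][34-52 FREE]
Op 6: b = realloc(b, 3) -> b = 4; heap: [0-3 FREE][4-6 ALLOC][7-7 FREE][8-12 ALLOC][13-33 ALLOC][34-52 FREE]
Op 7: free(a) -> (freed a); heap: [0-3 FREE][4-6 ALLOC][7-12 FREE][13-33 ALLOC][34-52 FREE]
Op 8: d = malloc(14) -> d = 34; heap: [0-3 FREE][4-6 ALLOC][7-12 FREE][13-33 ALLOC][34-47 ALLOC][48-52 FREE]
Free blocks: [4 6 5] total_free=15 largest=6 -> 100*(15-6)/15 = 900/15 = 60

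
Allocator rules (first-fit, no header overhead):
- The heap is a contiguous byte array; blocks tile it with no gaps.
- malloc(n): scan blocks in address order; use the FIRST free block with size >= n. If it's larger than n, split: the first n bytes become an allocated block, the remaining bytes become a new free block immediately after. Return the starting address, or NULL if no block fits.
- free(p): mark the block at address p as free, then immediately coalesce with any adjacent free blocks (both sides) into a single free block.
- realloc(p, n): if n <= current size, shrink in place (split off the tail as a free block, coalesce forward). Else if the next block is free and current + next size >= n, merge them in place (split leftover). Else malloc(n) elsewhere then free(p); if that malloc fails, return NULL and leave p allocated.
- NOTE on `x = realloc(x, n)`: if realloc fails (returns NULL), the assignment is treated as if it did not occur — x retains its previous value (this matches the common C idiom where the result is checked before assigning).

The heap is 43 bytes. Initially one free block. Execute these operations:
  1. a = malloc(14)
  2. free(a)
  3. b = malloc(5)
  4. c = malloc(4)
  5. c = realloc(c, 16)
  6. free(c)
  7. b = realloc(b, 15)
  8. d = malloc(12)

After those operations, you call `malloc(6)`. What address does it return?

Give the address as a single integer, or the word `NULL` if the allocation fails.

Answer: 27

Derivation:
Op 1: a = malloc(14) -> a = 0; heap: [0-13 ALLOC][14-42 FREE]
Op 2: free(a) -> (freed a); heap: [0-42 FREE]
Op 3: b = malloc(5) -> b = 0; heap: [0-4 ALLOC][5-42 FREE]
Op 4: c = malloc(4) -> c = 5; heap: [0-4 ALLOC][5-8 ALLOC][9-42 FREE]
Op 5: c = realloc(c, 16) -> c = 5; heap: [0-4 ALLOC][5-20 ALLOC][21-42 FREE]
Op 6: free(c) -> (freed c); heap: [0-4 ALLOC][5-42 FREE]
Op 7: b = realloc(b, 15) -> b = 0; heap: [0-14 ALLOC][15-42 FREE]
Op 8: d = malloc(12) -> d = 15; heap: [0-14 ALLOC][15-26 ALLOC][27-42 FREE]
malloc(6): first-fit scan over [0-14 ALLOC][15-26 ALLOC][27-42 FREE] -> 27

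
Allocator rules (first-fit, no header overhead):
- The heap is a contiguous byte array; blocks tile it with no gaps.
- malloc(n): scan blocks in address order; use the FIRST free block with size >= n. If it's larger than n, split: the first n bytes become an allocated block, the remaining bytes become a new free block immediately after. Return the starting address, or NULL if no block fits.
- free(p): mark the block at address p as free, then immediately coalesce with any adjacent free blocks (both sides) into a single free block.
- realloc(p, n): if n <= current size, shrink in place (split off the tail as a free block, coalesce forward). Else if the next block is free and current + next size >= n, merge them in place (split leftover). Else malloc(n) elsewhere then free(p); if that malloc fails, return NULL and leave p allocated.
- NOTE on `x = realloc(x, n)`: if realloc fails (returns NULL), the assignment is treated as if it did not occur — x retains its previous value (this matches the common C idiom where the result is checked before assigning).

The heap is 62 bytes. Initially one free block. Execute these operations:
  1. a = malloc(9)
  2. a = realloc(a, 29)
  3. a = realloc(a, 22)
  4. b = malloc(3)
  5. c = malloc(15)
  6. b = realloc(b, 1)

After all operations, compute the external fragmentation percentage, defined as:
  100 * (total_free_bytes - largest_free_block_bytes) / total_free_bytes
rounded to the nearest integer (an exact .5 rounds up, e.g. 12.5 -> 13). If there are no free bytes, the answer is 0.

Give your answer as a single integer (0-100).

Answer: 8

Derivation:
Op 1: a = malloc(9) -> a = 0; heap: [0-8 ALLOC][9-61 FREE]
Op 2: a = realloc(a, 29) -> a = 0; heap: [0-28 ALLOC][29-61 FREE]
Op 3: a = realloc(a, 22) -> a = 0; heap: [0-21 ALLOC][22-61 FREE]
Op 4: b = malloc(3) -> b = 22; heap: [0-21 ALLOC][22-24 ALLOC][25-61 FREE]
Op 5: c = malloc(15) -> c = 25; heap: [0-21 ALLOC][22-24 ALLOC][25-39 ALLOC][40-61 FREE]
Op 6: b = realloc(b, 1) -> b = 22; heap: [0-21 ALLOC][22-22 ALLOC][23-24 FREE][25-39 ALLOC][40-61 FREE]
Free blocks: [2 22] total_free=24 largest=22 -> 100*(24-22)/24 = 200/24 ≈ 8.333 -> rounds to 8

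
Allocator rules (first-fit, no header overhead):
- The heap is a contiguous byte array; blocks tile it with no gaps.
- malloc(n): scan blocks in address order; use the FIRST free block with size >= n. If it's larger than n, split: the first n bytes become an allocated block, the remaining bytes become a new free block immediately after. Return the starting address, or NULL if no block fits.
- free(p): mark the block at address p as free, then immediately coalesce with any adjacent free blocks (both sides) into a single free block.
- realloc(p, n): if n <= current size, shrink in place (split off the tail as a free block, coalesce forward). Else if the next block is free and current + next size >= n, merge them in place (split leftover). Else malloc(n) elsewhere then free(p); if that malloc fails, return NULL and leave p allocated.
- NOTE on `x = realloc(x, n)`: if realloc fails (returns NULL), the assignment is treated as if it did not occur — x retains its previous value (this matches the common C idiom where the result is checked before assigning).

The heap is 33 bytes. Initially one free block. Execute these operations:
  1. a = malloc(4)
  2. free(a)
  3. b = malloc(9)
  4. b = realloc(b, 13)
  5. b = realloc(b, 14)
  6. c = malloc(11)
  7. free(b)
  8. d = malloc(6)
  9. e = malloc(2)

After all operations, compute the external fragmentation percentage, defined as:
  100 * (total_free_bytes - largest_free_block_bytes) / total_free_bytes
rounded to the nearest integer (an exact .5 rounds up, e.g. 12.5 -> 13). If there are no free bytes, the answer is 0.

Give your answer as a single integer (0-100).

Answer: 43

Derivation:
Op 1: a = malloc(4) -> a = 0; heap: [0-3 ALLOC][4-32 FREE]
Op 2: free(a) -> (freed a); heap: [0-32 FREE]
Op 3: b = malloc(9) -> b = 0; heap: [0-8 ALLOC][9-32 FREE]
Op 4: b = realloc(b, 13) -> b = 0; heap: [0-12 ALLOC][13-32 FREE]
Op 5: b = realloc(b, 14) -> b = 0; heap: [0-13 ALLOC][14-32 FREE]
Op 6: c = malloc(11) -> c = 14; heap: [0-13 ALLOC][14-24 ALLOC][25-32 FREE]
Op 7: free(b) -> (freed b); heap: [0-13 FREE][14-24 ALLOC][25-32 FREE]
Op 8: d = malloc(6) -> d = 0; heap: [0-5 ALLOC][6-13 FREE][14-24 ALLOC][25-32 FREE]
Op 9: e = malloc(2) -> e = 6; heap: [0-5 ALLOC][6-7 ALLOC][8-13 FREE][14-24 ALLOC][25-32 FREE]
Free blocks: [6 8] total_free=14 largest=8 -> 100*(14-8)/14 = 600/14 ≈ 42.857 -> rounds to 43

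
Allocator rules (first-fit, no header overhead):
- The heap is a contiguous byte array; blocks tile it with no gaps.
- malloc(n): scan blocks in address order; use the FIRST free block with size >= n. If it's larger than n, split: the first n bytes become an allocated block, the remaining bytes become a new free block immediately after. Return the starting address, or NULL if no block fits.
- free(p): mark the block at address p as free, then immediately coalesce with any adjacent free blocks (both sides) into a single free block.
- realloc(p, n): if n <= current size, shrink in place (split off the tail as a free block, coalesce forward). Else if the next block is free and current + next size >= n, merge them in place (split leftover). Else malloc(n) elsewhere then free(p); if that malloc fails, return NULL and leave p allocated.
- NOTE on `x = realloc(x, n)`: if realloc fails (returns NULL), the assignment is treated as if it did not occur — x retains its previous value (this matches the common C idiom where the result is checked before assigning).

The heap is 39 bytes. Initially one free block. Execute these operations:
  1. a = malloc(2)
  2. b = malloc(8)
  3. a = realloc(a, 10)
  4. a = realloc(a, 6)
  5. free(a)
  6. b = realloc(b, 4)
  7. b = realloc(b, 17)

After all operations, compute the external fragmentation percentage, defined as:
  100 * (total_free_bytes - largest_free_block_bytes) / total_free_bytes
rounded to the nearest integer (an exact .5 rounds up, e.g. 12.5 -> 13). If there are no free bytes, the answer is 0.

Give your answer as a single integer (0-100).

Answer: 9

Derivation:
Op 1: a = malloc(2) -> a = 0; heap: [0-1 ALLOC][2-38 FREE]
Op 2: b = malloc(8) -> b = 2; heap: [0-1 ALLOC][2-9 ALLOC][10-38 FREE]
Op 3: a = realloc(a, 10) -> a = 10; heap: [0-1 FREE][2-9 ALLOC][10-19 ALLOC][20-38 FREE]
Op 4: a = realloc(a, 6) -> a = 10; heap: [0-1 FREE][2-9 ALLOC][10-15 ALLOC][16-38 FREE]
Op 5: free(a) -> (freed a); heap: [0-1 FREE][2-9 ALLOC][10-38 FREE]
Op 6: b = realloc(b, 4) -> b = 2; heap: [0-1 FREE][2-5 ALLOC][6-38 FREE]
Op 7: b = realloc(b, 17) -> b = 2; heap: [0-1 FREE][2-18 ALLOC][19-38 FREE]
Free blocks: [2 20] total_free=22 largest=20 -> 100*(22-20)/22 = 200/22 ≈ 9.091 -> rounds to 9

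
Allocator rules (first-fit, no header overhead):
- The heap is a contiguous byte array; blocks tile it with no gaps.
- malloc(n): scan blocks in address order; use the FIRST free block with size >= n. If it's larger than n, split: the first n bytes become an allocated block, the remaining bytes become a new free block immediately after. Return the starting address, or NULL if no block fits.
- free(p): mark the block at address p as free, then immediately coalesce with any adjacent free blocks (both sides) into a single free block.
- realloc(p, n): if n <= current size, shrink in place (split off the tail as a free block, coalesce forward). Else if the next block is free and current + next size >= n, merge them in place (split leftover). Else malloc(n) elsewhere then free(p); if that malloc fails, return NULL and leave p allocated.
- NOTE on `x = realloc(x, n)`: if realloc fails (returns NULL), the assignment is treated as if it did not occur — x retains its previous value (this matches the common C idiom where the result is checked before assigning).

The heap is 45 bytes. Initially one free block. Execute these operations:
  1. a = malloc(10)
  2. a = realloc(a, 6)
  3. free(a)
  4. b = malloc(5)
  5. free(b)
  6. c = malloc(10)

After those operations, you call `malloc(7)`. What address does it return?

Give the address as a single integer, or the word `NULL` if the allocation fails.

Answer: 10

Derivation:
Op 1: a = malloc(10) -> a = 0; heap: [0-9 ALLOC][10-44 FREE]
Op 2: a = realloc(a, 6) -> a = 0; heap: [0-5 ALLOC][6-44 FREE]
Op 3: free(a) -> (freed a); heap: [0-44 FREE]
Op 4: b = malloc(5) -> b = 0; heap: [0-4 ALLOC][5-44 FREE]
Op 5: free(b) -> (freed b); heap: [0-44 FREE]
Op 6: c = malloc(10) -> c = 0; heap: [0-9 ALLOC][10-44 FREE]
malloc(7): first-fit scan over [0-9 ALLOC][10-44 FREE] -> 10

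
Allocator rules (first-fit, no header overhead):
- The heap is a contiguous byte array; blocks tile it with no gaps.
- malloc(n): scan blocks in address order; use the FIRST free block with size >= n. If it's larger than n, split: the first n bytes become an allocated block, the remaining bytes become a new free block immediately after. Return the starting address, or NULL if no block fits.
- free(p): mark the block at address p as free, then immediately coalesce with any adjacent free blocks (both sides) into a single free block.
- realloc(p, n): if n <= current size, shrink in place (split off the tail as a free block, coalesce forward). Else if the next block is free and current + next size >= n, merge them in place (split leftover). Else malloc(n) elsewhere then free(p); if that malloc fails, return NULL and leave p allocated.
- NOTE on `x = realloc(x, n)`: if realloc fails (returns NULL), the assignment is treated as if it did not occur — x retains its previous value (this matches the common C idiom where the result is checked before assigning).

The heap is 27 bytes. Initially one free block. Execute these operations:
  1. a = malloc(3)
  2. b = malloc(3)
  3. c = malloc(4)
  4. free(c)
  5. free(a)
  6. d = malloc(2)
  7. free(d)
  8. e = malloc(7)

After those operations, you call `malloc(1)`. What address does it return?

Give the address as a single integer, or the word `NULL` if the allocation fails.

Op 1: a = malloc(3) -> a = 0; heap: [0-2 ALLOC][3-26 FREE]
Op 2: b = malloc(3) -> b = 3; heap: [0-2 ALLOC][3-5 ALLOC][6-26 FREE]
Op 3: c = malloc(4) -> c = 6; heap: [0-2 ALLOC][3-5 ALLOC][6-9 ALLOC][10-26 FREE]
Op 4: free(c) -> (freed c); heap: [0-2 ALLOC][3-5 ALLOC][6-26 FREE]
Op 5: free(a) -> (freed a); heap: [0-2 FREE][3-5 ALLOC][6-26 FREE]
Op 6: d = malloc(2) -> d = 0; heap: [0-1 ALLOC][2-2 FREE][3-5 ALLOC][6-26 FREE]
Op 7: free(d) -> (freed d); heap: [0-2 FREE][3-5 ALLOC][6-26 FREE]
Op 8: e = malloc(7) -> e = 6; heap: [0-2 FREE][3-5 ALLOC][6-12 ALLOC][13-26 FREE]
malloc(1): first-fit scan over [0-2 FREE][3-5 ALLOC][6-12 ALLOC][13-26 FREE] -> 0

Answer: 0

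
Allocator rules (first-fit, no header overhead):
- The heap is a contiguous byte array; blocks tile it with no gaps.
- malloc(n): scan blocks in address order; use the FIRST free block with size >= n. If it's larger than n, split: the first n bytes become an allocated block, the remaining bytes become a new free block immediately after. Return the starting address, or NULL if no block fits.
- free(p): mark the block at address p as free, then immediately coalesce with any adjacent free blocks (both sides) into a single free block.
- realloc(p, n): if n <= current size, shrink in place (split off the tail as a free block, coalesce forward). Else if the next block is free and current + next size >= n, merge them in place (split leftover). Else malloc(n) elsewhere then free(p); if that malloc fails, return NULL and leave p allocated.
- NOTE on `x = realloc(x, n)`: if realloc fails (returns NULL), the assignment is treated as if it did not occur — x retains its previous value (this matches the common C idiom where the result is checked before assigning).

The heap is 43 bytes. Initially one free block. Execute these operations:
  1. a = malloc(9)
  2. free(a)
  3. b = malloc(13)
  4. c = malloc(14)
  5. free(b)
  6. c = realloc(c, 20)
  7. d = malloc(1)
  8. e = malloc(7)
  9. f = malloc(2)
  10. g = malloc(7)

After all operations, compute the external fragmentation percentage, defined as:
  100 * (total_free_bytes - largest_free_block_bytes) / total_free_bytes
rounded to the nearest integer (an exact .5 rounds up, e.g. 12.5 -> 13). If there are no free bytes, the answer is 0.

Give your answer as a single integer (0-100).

Op 1: a = malloc(9) -> a = 0; heap: [0-8 ALLOC][9-42 FREE]
Op 2: free(a) -> (freed a); heap: [0-42 FREE]
Op 3: b = malloc(13) -> b = 0; heap: [0-12 ALLOC][13-42 FREE]
Op 4: c = malloc(14) -> c = 13; heap: [0-12 ALLOC][13-26 ALLOC][27-42 FREE]
Op 5: free(b) -> (freed b); heap: [0-12 FREE][13-26 ALLOC][27-42 FREE]
Op 6: c = realloc(c, 20) -> c = 13; heap: [0-12 FREE][13-32 ALLOC][33-42 FREE]
Op 7: d = malloc(1) -> d = 0; heap: [0-0 ALLOC][1-12 FREE][13-32 ALLOC][33-42 FREE]
Op 8: e = malloc(7) -> e = 1; heap: [0-0 ALLOC][1-7 ALLOC][8-12 FREE][13-32 ALLOC][33-42 FREE]
Op 9: f = malloc(2) -> f = 8; heap: [0-0 ALLOC][1-7 ALLOC][8-9 ALLOC][10-12 FREE][13-32 ALLOC][33-42 FREE]
Op 10: g = malloc(7) -> g = 33; heap: [0-0 ALLOC][1-7 ALLOC][8-9 ALLOC][10-12 FREE][13-32 ALLOC][33-39 ALLOC][40-42 FREE]
Free blocks: [3 3] total_free=6 largest=3 -> 100*(6-3)/6 = 300/6 = 50

Answer: 50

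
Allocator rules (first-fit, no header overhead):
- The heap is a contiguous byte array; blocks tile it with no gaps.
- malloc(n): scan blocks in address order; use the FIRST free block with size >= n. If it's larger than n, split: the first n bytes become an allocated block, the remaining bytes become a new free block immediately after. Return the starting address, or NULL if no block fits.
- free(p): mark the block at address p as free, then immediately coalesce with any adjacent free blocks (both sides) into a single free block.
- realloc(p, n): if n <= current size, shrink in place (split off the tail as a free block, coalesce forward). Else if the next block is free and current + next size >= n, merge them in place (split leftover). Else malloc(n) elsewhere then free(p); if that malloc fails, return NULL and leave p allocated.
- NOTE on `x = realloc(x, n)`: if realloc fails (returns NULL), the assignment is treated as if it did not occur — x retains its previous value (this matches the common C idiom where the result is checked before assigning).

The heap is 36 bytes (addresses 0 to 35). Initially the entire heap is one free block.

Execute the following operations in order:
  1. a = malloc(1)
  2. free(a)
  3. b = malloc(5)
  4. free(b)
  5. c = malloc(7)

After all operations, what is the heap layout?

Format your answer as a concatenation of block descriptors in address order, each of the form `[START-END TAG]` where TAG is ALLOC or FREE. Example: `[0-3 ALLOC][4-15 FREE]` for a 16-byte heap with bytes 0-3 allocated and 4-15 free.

Op 1: a = malloc(1) -> a = 0; heap: [0-0 ALLOC][1-35 FREE]
Op 2: free(a) -> (freed a); heap: [0-35 FREE]
Op 3: b = malloc(5) -> b = 0; heap: [0-4 ALLOC][5-35 FREE]
Op 4: free(b) -> (freed b); heap: [0-35 FREE]
Op 5: c = malloc(7) -> c = 0; heap: [0-6 ALLOC][7-35 FREE]

Answer: [0-6 ALLOC][7-35 FREE]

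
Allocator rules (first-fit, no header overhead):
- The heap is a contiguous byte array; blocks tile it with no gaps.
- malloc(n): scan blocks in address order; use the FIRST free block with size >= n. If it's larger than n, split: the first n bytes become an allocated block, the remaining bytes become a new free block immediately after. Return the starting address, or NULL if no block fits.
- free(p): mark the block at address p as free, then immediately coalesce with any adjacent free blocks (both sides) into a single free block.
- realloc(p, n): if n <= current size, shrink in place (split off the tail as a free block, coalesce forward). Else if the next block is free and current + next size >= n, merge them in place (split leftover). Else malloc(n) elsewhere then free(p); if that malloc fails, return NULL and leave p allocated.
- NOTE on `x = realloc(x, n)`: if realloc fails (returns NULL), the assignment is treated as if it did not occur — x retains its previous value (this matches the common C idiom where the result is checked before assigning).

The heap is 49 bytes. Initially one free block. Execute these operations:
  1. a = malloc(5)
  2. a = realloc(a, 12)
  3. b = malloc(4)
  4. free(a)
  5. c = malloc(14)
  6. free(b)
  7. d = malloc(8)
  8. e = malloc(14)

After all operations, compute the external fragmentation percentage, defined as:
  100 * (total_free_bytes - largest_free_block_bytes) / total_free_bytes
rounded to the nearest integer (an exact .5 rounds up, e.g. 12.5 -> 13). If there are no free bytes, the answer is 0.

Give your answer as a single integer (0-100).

Op 1: a = malloc(5) -> a = 0; heap: [0-4 ALLOC][5-48 FREE]
Op 2: a = realloc(a, 12) -> a = 0; heap: [0-11 ALLOC][12-48 FREE]
Op 3: b = malloc(4) -> b = 12; heap: [0-11 ALLOC][12-15 ALLOC][16-48 FREE]
Op 4: free(a) -> (freed a); heap: [0-11 FREE][12-15 ALLOC][16-48 FREE]
Op 5: c = malloc(14) -> c = 16; heap: [0-11 FREE][12-15 ALLOC][16-29 ALLOC][30-48 FREE]
Op 6: free(b) -> (freed b); heap: [0-15 FREE][16-29 ALLOC][30-48 FREE]
Op 7: d = malloc(8) -> d = 0; heap: [0-7 ALLOC][8-15 FREE][16-29 ALLOC][30-48 FREE]
Op 8: e = malloc(14) -> e = 30; heap: [0-7 ALLOC][8-15 FREE][16-29 ALLOC][30-43 ALLOC][44-48 FREE]
Free blocks: [8 5] total_free=13 largest=8 -> 100*(13-8)/13 = 500/13 ≈ 38.462 -> rounds to 38

Answer: 38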